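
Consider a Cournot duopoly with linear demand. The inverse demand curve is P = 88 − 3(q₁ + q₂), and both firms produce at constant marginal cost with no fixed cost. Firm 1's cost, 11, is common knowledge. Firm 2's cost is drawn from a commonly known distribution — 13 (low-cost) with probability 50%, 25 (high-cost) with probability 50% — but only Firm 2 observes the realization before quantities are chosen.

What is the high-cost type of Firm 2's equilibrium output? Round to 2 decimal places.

Firm 2 with cost c maximizes (88 − 3(q₁+q₂) − c)·q₂, giving q₂(c) = (88 − c − 3q₁)/6.
E[c₂] = 0.5·13 + 0.5·25 = 19
Firm 1's FOC against E[q₂] yields q₁ = (88 − 2·11 + E[c₂])/9 = (88 − 22 + 19)/9 = 9.44444.
q₂(high-cost) = (88 − 25 − 3·9.44444)/6 = 5.77778.

5.78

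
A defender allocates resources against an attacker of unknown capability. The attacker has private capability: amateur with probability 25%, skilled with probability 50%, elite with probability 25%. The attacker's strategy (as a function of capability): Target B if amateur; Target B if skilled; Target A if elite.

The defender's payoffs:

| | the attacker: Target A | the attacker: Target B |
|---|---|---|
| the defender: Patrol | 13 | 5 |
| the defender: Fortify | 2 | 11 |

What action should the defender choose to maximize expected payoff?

Fortify

E[Patrol] = 0.25·(5) + 0.5·(5) + 0.25·(13) = 7
E[Fortify] = 0.25·(11) + 0.5·(11) + 0.25·(2) = 8.75
Best response: Fortify (8.75 is the largest).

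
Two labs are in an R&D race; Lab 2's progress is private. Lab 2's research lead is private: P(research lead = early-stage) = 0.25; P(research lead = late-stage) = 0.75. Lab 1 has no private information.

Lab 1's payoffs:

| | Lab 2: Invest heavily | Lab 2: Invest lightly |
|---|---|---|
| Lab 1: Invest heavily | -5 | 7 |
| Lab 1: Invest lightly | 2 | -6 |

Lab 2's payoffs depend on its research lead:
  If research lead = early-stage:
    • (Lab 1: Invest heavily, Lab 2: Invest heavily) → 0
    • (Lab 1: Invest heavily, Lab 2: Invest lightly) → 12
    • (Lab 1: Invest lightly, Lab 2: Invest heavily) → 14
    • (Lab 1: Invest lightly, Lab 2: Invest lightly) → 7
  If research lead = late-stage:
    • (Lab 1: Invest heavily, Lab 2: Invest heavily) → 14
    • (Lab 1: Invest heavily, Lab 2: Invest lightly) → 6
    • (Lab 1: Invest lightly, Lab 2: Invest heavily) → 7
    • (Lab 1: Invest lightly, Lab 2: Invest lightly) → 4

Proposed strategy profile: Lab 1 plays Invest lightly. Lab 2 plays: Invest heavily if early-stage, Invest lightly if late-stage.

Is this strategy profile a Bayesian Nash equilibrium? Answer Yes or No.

No

A profile is a BNE iff every type of every player is best-responding given beliefs about the other side.
Lab 1 plays Invest lightly: E[Invest lightly] = 0.25·(2) + 0.75·(-6) = -4; E[Invest heavily] = 4. Not best-responding. ✗
Lab 2 (research lead early-stage), facing Invest lightly: Invest heavily gives 14, Invest lightly gives 7. Proposed Invest heavily is best. ✓
Lab 2 (research lead late-stage), facing Invest lightly: Invest heavily gives 7, Invest lightly gives 4. Proposed Invest lightly is not best — profitable deviation exists. ✗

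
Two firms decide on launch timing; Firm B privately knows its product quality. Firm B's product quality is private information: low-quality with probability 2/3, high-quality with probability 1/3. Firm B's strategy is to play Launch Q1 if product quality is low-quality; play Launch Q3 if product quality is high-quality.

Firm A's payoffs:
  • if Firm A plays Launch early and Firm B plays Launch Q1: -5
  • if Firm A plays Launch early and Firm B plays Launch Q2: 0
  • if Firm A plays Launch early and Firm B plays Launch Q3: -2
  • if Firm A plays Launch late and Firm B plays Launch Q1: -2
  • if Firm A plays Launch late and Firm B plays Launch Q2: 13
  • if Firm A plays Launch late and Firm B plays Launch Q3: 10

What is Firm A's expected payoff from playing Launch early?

-4

E[Launch early] = 2/3·(-5) + 1/3·(-2) = (-10/3) + (-2/3) = -4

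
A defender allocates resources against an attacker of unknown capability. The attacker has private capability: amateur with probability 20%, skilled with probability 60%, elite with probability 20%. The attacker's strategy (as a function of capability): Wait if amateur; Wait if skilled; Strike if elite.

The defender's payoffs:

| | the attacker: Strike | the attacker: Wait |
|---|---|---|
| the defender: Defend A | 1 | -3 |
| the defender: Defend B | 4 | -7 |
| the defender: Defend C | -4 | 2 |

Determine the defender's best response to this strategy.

E[Defend A] = 0.2·(-3) + 0.6·(-3) + 0.2·(1) = -2.2
E[Defend B] = 0.2·(-7) + 0.6·(-7) + 0.2·(4) = -4.8
E[Defend C] = 0.2·(2) + 0.6·(2) + 0.2·(-4) = 0.8
Best response: Defend C (0.8 is the largest).

Defend C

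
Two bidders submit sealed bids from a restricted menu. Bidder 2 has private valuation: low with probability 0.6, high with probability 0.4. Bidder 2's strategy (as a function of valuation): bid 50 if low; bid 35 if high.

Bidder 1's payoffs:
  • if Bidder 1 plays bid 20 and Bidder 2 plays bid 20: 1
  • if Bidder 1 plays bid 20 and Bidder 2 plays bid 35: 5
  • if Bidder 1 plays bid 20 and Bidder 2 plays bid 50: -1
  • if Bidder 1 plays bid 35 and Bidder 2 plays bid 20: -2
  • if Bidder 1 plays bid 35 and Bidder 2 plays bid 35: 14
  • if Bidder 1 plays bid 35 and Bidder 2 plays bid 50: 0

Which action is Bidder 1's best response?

E[bid 20] = 0.6·(-1) + 0.4·(5) = 1.4
E[bid 35] = 0.6·(0) + 0.4·(14) = 5.6
Best response: bid 35 (5.6 is the largest).

bid 35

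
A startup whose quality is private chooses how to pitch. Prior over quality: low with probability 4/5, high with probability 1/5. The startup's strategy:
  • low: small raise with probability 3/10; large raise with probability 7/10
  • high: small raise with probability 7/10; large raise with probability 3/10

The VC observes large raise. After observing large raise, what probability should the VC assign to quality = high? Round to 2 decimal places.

0.10

P(large raise) = (4/5)·(7/10) + (1/5)·(3/10) = 31/50
P(high | large raise) = ((1/5)·(3/10)) / (31/50) = (3/50) / (31/50) = 3/31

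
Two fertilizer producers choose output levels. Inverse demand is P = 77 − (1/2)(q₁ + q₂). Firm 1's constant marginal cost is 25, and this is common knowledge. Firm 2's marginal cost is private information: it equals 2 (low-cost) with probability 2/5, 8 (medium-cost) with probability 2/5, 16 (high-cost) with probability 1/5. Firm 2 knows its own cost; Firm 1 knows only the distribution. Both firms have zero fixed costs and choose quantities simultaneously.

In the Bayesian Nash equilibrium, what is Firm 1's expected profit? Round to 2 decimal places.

Each type of Firm 2 best-responds to q₁; Firm 1 best-responds to the expected q₂ over Firm 2's types.
Firm 2 with cost c maximizes (77 − (1/2)(q₁+q₂) − c)·q₂, giving q₂(c) = (77 − c − (1/2)q₁).
E[c₂] = 2/5·2 + 2/5·8 + 1/5·16 = 7.2
Firm 1's FOC against E[q₂] yields q₁ = (77 − 2·25 + E[c₂])/(3/2) = (77 − 50 + 7.2)/(3/2) = 22.8.
E[P] = 77 − (1/2)·(q₁ + E[q₂]) = 36.4; Firm 1's expected profit = (E[P] − 25)·q₁ = (36.4 − 25)·22.8 = 259.92.

259.92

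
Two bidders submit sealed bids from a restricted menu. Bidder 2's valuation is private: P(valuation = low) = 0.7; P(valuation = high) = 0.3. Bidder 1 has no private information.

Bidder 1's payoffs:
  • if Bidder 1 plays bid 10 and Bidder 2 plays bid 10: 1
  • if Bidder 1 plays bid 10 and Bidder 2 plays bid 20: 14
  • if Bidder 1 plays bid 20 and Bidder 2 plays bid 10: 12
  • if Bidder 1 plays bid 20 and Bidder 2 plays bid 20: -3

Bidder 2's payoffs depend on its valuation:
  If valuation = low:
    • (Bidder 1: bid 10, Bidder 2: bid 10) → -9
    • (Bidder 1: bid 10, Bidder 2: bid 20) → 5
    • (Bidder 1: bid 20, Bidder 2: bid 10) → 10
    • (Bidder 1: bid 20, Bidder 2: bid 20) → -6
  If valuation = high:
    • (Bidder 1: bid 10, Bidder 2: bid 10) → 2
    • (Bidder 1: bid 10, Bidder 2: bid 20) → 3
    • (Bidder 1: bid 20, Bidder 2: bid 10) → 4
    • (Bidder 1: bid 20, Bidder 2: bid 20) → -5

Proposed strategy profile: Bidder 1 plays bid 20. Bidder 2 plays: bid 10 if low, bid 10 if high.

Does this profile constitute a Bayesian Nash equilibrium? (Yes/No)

Yes

Bidder 1 plays bid 20: E[bid 20] = 0.7·(12) + 0.3·(12) = 12; E[bid 10] = 1. Best-responding. ✓
Bidder 2 (valuation low), facing bid 20: bid 10 gives 10, bid 20 gives -6. Proposed bid 10 is best. ✓
Bidder 2 (valuation high), facing bid 20: bid 10 gives 4, bid 20 gives -5. Proposed bid 10 is best. ✓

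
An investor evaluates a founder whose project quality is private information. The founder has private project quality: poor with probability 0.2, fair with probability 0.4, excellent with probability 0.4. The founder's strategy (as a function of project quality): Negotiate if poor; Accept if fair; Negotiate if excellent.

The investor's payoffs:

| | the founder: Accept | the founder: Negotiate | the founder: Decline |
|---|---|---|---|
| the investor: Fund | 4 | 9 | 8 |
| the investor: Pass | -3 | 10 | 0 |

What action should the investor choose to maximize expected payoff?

Fund

E[Fund] = 0.2·(9) + 0.4·(4) + 0.4·(9) = 7
E[Pass] = 0.2·(10) + 0.4·(-3) + 0.4·(10) = 4.8
Best response: Fund (7 is the largest).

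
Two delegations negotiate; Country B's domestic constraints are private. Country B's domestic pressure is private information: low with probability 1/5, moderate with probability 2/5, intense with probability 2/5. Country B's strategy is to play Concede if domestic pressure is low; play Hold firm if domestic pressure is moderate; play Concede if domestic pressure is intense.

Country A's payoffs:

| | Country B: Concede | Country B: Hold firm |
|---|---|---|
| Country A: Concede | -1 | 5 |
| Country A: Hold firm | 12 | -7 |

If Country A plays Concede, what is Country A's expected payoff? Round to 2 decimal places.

E[Concede] = 1/5·(-1) + 2/5·5 + 2/5·(-1) = (-1/5) + 2 + (-2/5) = 7/5

1.40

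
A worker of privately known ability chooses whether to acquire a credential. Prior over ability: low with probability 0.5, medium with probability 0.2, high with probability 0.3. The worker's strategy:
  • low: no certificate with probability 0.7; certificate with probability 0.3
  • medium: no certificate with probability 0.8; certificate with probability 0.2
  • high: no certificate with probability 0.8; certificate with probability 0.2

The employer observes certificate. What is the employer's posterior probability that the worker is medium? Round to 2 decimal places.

0.16

Apply Bayes' rule using the sender's strategy as the likelihood.
P(certificate) = 0.5·0.3 + 0.2·0.2 + 0.3·0.2 = 0.25
P(medium | certificate) = (0.2·0.2) / 0.25 = 0.04 / 0.25 = 0.16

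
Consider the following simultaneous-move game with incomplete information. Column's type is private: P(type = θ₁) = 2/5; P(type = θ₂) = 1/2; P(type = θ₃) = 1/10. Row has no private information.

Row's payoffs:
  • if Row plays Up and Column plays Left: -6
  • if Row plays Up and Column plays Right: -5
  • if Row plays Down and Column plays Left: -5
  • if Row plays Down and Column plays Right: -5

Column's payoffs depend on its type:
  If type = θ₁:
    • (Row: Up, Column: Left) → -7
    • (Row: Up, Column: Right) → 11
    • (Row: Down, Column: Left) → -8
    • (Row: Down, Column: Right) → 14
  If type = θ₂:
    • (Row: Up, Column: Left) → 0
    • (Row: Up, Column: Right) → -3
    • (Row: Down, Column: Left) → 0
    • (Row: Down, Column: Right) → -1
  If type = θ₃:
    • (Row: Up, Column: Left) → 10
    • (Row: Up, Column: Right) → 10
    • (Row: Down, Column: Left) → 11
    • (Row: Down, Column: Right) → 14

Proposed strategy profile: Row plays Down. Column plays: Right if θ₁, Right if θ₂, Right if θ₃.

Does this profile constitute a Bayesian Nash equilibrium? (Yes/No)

A profile is a BNE iff every type of every player is best-responding given beliefs about the other side.
Row plays Down: E[Down] = 2/5·(-5) + 1/2·(-5) + 1/10·(-5) = -5; E[Up] = -5. Best-responding. ✓
Column (type θ₁), facing Down: Left gives -8, Right gives 14. Proposed Right is best. ✓
Column (type θ₂), facing Down: Left gives 0, Right gives -1. Proposed Right is not best — profitable deviation exists. ✗
Column (type θ₃), facing Down: Left gives 11, Right gives 14. Proposed Right is best. ✓

No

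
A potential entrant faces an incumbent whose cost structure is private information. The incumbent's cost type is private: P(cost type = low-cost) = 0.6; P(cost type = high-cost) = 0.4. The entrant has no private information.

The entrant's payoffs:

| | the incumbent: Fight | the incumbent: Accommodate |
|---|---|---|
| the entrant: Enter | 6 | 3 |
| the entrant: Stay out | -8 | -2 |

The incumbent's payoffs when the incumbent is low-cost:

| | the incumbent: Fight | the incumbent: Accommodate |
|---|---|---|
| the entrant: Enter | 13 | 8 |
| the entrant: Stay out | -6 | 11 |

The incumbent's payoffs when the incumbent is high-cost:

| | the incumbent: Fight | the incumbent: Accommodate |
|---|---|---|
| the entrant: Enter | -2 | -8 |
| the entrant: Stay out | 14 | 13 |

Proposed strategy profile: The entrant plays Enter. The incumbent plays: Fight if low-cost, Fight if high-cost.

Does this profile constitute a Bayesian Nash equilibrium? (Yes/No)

The entrant plays Enter: E[Enter] = 0.6·(6) + 0.4·(6) = 6; E[Stay out] = -8. Best-responding. ✓
The incumbent (cost type low-cost), facing Enter: Fight gives 13, Accommodate gives 8. Proposed Fight is best. ✓
The incumbent (cost type high-cost), facing Enter: Fight gives -2, Accommodate gives -8. Proposed Fight is best. ✓

Yes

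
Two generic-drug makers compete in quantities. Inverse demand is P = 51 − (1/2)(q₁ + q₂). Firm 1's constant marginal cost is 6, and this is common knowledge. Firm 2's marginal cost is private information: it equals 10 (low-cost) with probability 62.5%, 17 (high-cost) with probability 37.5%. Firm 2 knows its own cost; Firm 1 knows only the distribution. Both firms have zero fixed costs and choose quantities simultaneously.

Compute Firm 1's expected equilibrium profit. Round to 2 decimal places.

Each type of Firm 2 best-responds to q₁; Firm 1 best-responds to the expected q₂ over Firm 2's types.
Firm 2 with cost c maximizes (51 − (1/2)(q₁+q₂) − c)·q₂, giving q₂(c) = (51 − c − (1/2)q₁).
E[c₂] = 0.625·10 + 0.375·17 = 12.625
Firm 1's FOC against E[q₂] yields q₁ = (51 − 2·6 + E[c₂])/(3/2) = (51 − 12 + 12.625)/(3/2) = 34.4167.
E[P] = 51 − (1/2)·(q₁ + E[q₂]) = 23.2083; Firm 1's expected profit = (E[P] − 6)·q₁ = (23.2083 − 6)·34.4167 = 592.253.

592.25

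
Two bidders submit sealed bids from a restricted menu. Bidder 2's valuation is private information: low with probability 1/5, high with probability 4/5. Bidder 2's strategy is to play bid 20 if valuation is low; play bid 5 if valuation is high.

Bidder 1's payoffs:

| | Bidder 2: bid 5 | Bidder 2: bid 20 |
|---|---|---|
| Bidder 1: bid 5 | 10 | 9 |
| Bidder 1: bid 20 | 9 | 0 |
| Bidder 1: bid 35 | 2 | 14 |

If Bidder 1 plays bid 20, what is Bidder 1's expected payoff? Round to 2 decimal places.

7.20

E[bid 20] = 1/5·0 + 4/5·9 = 0 + 36/5 = 36/5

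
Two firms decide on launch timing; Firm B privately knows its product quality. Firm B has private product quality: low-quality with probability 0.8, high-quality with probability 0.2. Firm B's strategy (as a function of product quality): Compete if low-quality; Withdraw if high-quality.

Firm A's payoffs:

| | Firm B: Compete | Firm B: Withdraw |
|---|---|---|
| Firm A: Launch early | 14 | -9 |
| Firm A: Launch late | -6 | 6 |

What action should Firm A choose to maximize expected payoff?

E[Launch early] = 0.8·(14) + 0.2·(-9) = 9.4
E[Launch late] = 0.8·(-6) + 0.2·(6) = -3.6
Best response: Launch early (9.4 is the largest).

Launch early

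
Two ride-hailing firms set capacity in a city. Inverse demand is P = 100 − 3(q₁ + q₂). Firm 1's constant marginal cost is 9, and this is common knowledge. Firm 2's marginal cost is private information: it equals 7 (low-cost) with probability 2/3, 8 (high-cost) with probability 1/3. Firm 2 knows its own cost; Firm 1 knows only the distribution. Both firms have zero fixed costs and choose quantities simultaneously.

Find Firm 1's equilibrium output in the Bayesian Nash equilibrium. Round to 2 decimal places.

Type-c best response for Firm 2: q₂(c) = (100 − c)/6 − q₁/2.
Firm 1 maximizes expected profit; its first-order condition is 100 − 6q₁ − 3E[q₂] − 9 = 0.
Substituting E[q₂] and solving: E[c₂] = 7.33333, so q₁ = (100 − 2·9 + 7.33333)/9 = 9.92593.

9.93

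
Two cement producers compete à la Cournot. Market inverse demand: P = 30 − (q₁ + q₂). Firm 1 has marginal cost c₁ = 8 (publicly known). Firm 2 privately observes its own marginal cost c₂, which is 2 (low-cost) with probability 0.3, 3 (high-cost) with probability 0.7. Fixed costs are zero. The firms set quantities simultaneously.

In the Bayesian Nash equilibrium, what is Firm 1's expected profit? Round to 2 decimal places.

30.99

Firm 2 with cost c maximizes (30 − (q₁+q₂) − c)·q₂, giving q₂(c) = (30 − c − q₁)/2.
E[c₂] = 0.3·2 + 0.7·3 = 2.7
Firm 1's FOC against E[q₂] yields q₁ = (30 − 2·8 + E[c₂])/3 = (30 − 16 + 2.7)/3 = 5.56667.
E[P] = 30 − (q₁ + E[q₂]) = 13.5667; Firm 1's expected profit = (E[P] − 8)·q₁ = (13.5667 − 8)·5.56667 = 30.9878.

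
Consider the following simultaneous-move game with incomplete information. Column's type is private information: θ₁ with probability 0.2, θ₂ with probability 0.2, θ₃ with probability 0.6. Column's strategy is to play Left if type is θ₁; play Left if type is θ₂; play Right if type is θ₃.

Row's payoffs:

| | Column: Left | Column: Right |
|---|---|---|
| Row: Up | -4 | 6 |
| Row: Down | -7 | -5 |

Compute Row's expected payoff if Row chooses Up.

2

E[Up] = 0.2·(-4) + 0.2·(-4) + 0.6·6 = (-0.8) + (-0.8) + 3.6 = 2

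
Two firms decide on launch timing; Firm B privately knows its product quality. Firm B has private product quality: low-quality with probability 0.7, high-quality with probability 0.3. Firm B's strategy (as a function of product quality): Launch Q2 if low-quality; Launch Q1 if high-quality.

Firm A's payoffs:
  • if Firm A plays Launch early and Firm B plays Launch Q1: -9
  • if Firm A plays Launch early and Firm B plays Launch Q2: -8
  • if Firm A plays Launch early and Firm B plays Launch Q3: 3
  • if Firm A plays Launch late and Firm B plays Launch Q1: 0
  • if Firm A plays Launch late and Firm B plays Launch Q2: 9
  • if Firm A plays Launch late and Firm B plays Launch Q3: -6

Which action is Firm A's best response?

E[Launch early] = 0.7·(-8) + 0.3·(-9) = -8.3
E[Launch late] = 0.7·(9) + 0.3·(0) = 6.3
Best response: Launch late (6.3 is the largest).

Launch late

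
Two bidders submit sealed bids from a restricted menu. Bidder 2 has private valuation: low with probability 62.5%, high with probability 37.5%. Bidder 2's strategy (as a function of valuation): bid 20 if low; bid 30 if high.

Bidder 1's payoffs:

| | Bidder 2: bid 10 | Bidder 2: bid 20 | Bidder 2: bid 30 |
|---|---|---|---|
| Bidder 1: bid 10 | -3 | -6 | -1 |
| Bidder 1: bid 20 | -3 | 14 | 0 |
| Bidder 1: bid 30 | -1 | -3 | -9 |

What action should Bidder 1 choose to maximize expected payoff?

bid 20

Compute Bidder 1's expected payoff for each action, taking the expectation over Bidder 2's type.
E[bid 10] = 0.625·(-6) + 0.375·(-1) = -4.125
E[bid 20] = 0.625·(14) + 0.375·(0) = 8.75
E[bid 30] = 0.625·(-3) + 0.375·(-9) = -5.25
Best response: bid 20 (8.75 is the largest).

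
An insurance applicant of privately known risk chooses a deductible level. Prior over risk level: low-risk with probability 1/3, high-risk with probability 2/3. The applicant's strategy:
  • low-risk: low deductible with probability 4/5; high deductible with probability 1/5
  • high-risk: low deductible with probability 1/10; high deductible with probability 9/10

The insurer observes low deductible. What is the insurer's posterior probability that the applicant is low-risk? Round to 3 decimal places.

0.800

Apply Bayes' rule using the sender's strategy as the likelihood.
P(low deductible) = (1/3)·(4/5) + (2/3)·(1/10) = 1/3
P(low-risk | low deductible) = ((1/3)·(4/5)) / (1/3) = (4/15) / (1/3) = 4/5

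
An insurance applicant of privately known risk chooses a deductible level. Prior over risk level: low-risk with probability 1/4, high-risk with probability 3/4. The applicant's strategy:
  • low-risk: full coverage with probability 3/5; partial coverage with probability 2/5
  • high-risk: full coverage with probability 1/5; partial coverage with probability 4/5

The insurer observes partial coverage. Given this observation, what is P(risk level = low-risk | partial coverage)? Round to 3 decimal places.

Apply Bayes' rule using the sender's strategy as the likelihood.
P(partial coverage) = (1/4)·(2/5) + (3/4)·(4/5) = 7/10
P(low-risk | partial coverage) = ((1/4)·(2/5)) / (7/10) = (1/10) / (7/10) = 1/7

0.143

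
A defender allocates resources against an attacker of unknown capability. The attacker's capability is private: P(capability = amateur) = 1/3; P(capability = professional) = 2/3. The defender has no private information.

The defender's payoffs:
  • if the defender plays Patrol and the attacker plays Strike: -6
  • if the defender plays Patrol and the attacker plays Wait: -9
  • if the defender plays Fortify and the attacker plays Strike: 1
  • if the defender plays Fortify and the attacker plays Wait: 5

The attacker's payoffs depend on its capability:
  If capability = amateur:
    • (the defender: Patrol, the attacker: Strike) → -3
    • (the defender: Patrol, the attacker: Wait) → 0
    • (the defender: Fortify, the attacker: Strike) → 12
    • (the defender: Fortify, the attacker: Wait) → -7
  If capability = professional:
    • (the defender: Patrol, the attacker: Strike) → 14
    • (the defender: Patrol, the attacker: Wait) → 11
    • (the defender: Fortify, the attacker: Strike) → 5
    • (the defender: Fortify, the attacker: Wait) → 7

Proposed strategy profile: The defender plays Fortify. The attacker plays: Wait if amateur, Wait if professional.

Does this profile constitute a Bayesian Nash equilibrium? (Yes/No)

No

The defender plays Fortify: E[Fortify] = 1/3·(5) + 2/3·(5) = 5; E[Patrol] = -9. Best-responding. ✓
The attacker (capability amateur), facing Fortify: Strike gives 12, Wait gives -7. Proposed Wait is not best — profitable deviation exists. ✗
The attacker (capability professional), facing Fortify: Strike gives 5, Wait gives 7. Proposed Wait is best. ✓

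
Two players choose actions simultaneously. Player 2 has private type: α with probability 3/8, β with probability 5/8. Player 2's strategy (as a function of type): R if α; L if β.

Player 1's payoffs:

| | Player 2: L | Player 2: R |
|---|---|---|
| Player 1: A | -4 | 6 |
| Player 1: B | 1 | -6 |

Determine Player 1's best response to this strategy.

Compute Player 1's expected payoff for each action, taking the expectation over Player 2's type.
E[A] = 3/8·(6) + 5/8·(-4) = -1/4
E[B] = 3/8·(-6) + 5/8·(1) = -13/8
Best response: A (-1/4 is the largest).

A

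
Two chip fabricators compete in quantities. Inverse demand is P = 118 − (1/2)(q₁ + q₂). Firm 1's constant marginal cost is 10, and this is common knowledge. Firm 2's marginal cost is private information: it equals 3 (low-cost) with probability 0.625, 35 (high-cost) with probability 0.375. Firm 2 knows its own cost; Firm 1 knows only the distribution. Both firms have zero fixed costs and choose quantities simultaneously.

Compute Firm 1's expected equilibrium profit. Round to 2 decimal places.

2837.56

Type-c best response for Firm 2: q₂(c) = (118 − c) − q₁/2.
Firm 1 maximizes expected profit; its first-order condition is 118 − q₁ − (1/2)E[q₂] − 10 = 0.
Substituting E[q₂] and solving: E[c₂] = 15, so q₁ = (118 − 2·10 + 15)/(3/2) = 75.3333.
E[P] = 118 − (1/2)·(q₁ + E[q₂]) = 47.6667; Firm 1's expected profit = (E[P] − 10)·q₁ = (47.6667 − 10)·75.3333 = 2837.56.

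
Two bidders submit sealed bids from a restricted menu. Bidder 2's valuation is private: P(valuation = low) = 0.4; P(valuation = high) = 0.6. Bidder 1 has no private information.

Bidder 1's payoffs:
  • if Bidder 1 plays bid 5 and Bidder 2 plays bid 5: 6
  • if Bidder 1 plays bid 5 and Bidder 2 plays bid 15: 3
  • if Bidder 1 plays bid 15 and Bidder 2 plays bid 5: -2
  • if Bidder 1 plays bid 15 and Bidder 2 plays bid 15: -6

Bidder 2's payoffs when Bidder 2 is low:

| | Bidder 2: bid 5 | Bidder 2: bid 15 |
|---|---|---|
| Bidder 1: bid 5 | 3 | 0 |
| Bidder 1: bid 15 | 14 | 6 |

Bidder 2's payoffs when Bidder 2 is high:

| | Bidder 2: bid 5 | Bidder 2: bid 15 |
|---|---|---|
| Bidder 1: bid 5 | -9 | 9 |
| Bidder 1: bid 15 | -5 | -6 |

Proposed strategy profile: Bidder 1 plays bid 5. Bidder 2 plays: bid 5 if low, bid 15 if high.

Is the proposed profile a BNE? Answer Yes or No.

Yes

Bidder 1 plays bid 5: E[bid 5] = 0.4·(6) + 0.6·(3) = 4.2; E[bid 15] = -4.4. Best-responding. ✓
Bidder 2 (valuation low), facing bid 5: bid 5 gives 3, bid 15 gives 0. Proposed bid 5 is best. ✓
Bidder 2 (valuation high), facing bid 5: bid 5 gives -9, bid 15 gives 9. Proposed bid 15 is best. ✓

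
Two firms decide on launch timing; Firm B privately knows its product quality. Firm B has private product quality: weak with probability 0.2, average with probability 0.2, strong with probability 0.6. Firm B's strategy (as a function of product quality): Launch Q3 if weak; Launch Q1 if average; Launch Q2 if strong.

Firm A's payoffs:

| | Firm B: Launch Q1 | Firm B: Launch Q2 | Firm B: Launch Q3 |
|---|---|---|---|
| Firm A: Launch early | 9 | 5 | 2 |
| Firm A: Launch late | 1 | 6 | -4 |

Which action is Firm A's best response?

E[Launch early] = 0.2·(2) + 0.2·(9) + 0.6·(5) = 5.2
E[Launch late] = 0.2·(-4) + 0.2·(1) + 0.6·(6) = 3
Best response: Launch early (5.2 is the largest).

Launch early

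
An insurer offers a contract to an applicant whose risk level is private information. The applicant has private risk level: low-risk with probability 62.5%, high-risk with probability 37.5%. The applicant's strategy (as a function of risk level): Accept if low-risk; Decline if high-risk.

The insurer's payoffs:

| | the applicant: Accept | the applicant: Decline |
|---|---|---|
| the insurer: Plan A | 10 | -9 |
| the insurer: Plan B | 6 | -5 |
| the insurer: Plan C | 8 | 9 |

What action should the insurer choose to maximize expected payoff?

Plan C

Compute the insurer's expected payoff for each action, taking the expectation over the applicant's type.
E[Plan A] = 0.625·(10) + 0.375·(-9) = 2.875
E[Plan B] = 0.625·(6) + 0.375·(-5) = 1.875
E[Plan C] = 0.625·(8) + 0.375·(9) = 8.375
Best response: Plan C (8.375 is the largest).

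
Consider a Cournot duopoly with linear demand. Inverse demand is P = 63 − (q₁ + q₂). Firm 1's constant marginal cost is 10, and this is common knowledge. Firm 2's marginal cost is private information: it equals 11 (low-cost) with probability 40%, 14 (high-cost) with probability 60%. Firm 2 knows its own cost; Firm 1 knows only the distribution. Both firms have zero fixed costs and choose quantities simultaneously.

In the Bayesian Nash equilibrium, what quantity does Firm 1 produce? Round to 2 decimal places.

18.60

Type-c best response for Firm 2: q₂(c) = (63 − c)/2 − q₁/2.
Firm 1 maximizes expected profit; its first-order condition is 63 − 2q₁ − E[q₂] − 10 = 0.
Substituting E[q₂] and solving: E[c₂] = 12.8, so q₁ = (63 − 2·10 + 12.8)/3 = 18.6.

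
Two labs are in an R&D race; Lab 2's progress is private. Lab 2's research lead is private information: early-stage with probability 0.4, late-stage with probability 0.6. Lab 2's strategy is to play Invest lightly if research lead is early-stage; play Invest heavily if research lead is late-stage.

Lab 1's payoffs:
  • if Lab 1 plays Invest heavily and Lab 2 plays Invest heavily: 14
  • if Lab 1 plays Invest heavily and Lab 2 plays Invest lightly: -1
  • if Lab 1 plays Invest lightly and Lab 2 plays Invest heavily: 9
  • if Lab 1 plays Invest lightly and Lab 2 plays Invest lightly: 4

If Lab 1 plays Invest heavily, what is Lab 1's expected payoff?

E[Invest heavily] = 0.4·(-1) + 0.6·14 = (-0.4) + 8.4 = 8

8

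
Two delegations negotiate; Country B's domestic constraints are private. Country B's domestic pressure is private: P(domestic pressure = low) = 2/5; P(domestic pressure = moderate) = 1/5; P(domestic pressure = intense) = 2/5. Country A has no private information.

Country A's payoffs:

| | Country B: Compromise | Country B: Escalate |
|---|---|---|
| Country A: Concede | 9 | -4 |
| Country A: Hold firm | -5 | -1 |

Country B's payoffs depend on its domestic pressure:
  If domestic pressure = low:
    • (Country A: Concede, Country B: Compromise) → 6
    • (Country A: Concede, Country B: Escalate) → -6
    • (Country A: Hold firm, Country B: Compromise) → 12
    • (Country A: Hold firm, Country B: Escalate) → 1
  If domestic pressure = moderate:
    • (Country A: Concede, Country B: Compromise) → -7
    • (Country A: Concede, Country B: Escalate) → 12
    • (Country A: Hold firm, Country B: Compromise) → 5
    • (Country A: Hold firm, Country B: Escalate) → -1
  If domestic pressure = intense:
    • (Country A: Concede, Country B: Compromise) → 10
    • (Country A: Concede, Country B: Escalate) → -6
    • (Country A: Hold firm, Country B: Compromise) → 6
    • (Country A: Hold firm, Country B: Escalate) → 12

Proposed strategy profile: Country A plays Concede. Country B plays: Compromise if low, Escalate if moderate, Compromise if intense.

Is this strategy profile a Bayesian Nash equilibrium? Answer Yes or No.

Yes

Country A plays Concede: E[Concede] = 2/5·(9) + 1/5·(-4) + 2/5·(9) = 32/5; E[Hold firm] = -21/5. Best-responding. ✓
Country B (domestic pressure low), facing Concede: Compromise gives 6, Escalate gives -6. Proposed Compromise is best. ✓
Country B (domestic pressure moderate), facing Concede: Compromise gives -7, Escalate gives 12. Proposed Escalate is best. ✓
Country B (domestic pressure intense), facing Concede: Compromise gives 10, Escalate gives -6. Proposed Compromise is best. ✓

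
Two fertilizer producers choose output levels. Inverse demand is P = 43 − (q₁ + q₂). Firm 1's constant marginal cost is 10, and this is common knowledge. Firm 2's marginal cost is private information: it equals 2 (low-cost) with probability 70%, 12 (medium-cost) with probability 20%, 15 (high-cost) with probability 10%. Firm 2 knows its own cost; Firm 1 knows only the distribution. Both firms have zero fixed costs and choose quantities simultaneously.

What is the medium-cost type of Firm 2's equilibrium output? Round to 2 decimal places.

10.78

Type-c best response for Firm 2: q₂(c) = (43 − c)/2 − q₁/2.
Firm 1 maximizes expected profit; its first-order condition is 43 − 2q₁ − E[q₂] − 10 = 0.
Substituting E[q₂] and solving: E[c₂] = 5.3, so q₁ = (43 − 2·10 + 5.3)/3 = 9.43333.
q₂(medium-cost) = (43 − 12 − 9.43333)/2 = 10.7833.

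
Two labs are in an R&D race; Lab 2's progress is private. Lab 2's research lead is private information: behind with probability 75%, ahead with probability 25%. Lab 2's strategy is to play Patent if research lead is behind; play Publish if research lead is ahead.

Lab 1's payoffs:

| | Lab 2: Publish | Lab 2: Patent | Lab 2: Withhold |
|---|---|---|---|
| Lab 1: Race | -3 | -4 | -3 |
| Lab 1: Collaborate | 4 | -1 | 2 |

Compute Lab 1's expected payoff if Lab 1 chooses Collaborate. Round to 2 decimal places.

0.25

E[Collaborate] = 0.75·(-1) + 0.25·4 = (-0.75) + 1 = 0.25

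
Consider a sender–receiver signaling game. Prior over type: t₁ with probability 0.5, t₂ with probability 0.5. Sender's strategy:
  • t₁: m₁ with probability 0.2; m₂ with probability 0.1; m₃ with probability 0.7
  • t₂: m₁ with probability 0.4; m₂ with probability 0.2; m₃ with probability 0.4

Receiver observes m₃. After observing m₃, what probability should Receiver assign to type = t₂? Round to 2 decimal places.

0.36

P(m₃) = 0.5·0.7 + 0.5·0.4 = 0.55
P(t₂ | m₃) = (0.5·0.4) / 0.55 = 0.2 / 0.55 = 0.363636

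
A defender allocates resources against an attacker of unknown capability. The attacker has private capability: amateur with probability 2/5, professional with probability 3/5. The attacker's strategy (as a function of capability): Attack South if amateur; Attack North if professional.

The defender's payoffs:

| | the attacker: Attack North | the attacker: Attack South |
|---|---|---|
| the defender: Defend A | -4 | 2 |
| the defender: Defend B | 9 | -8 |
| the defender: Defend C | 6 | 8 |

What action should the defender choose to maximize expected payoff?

Defend C

E[Defend A] = 2/5·(2) + 3/5·(-4) = -8/5
E[Defend B] = 2/5·(-8) + 3/5·(9) = 11/5
E[Defend C] = 2/5·(8) + 3/5·(6) = 34/5
Best response: Defend C (34/5 is the largest).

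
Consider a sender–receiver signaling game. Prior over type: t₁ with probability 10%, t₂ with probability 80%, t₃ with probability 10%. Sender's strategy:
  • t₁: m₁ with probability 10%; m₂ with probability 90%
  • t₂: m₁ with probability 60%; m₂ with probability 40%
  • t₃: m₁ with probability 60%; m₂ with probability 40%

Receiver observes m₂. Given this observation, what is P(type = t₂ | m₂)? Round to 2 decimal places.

0.71

P(m₂) = 0.1·0.9 + 0.8·0.4 + 0.1·0.4 = 0.45
P(t₂ | m₂) = (0.8·0.4) / 0.45 = 0.32 / 0.45 = 0.711111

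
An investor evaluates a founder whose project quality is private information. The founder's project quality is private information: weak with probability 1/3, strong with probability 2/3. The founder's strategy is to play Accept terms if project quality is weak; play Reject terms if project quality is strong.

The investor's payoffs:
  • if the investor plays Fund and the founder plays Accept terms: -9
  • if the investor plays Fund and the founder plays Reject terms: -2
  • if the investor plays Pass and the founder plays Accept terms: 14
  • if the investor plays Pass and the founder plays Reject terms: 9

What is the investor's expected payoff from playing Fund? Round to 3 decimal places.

-4.333

E[Fund] = 1/3·(-9) + 2/3·(-2) = (-3) + (-4/3) = -13/3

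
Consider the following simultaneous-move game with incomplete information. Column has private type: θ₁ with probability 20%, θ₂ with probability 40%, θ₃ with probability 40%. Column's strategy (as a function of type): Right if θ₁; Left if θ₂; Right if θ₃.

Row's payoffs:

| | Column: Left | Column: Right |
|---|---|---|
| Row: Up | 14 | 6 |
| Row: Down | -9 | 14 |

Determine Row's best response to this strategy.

Compute Row's expected payoff for each action, taking the expectation over Column's type.
E[Up] = 0.2·(6) + 0.4·(14) + 0.4·(6) = 9.2
E[Down] = 0.2·(14) + 0.4·(-9) + 0.4·(14) = 4.8
Best response: Up (9.2 is the largest).

Up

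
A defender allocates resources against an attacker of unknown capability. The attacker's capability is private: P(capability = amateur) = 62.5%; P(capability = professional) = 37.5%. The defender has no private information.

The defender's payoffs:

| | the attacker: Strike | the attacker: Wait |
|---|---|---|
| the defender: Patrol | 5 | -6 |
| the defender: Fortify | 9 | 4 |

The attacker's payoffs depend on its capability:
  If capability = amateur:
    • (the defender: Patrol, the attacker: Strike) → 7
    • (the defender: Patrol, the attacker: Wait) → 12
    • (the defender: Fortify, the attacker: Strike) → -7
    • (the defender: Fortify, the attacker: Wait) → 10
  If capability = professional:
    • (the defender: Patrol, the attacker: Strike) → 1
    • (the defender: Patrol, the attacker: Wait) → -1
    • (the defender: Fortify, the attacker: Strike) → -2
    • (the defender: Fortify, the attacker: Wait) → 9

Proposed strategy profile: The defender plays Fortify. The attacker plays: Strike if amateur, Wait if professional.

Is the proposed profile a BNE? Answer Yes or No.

The defender plays Fortify: E[Fortify] = 0.625·(9) + 0.375·(4) = 7.125; E[Patrol] = 0.875. Best-responding. ✓
The attacker (capability amateur), facing Fortify: Strike gives -7, Wait gives 10. Proposed Strike is not best — profitable deviation exists. ✗
The attacker (capability professional), facing Fortify: Strike gives -2, Wait gives 9. Proposed Wait is best. ✓

No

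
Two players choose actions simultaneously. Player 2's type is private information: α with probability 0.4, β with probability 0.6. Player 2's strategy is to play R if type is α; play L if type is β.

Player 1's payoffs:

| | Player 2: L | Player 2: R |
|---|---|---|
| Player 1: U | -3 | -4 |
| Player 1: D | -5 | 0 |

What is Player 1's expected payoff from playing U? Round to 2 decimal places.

E[U] = 0.4·(-4) + 0.6·(-3) = (-1.6) + (-1.8) = -3.4

-3.40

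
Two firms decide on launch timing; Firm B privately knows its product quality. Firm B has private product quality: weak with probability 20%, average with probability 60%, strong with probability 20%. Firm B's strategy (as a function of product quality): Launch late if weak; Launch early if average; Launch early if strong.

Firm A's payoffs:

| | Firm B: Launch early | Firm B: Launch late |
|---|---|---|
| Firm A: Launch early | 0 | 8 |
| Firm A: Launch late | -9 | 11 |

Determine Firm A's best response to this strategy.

Compute Firm A's expected payoff for each action, taking the expectation over Firm B's type.
E[Launch early] = 0.2·(8) + 0.6·(0) + 0.2·(0) = 1.6
E[Launch late] = 0.2·(11) + 0.6·(-9) + 0.2·(-9) = -5
Best response: Launch early (1.6 is the largest).

Launch early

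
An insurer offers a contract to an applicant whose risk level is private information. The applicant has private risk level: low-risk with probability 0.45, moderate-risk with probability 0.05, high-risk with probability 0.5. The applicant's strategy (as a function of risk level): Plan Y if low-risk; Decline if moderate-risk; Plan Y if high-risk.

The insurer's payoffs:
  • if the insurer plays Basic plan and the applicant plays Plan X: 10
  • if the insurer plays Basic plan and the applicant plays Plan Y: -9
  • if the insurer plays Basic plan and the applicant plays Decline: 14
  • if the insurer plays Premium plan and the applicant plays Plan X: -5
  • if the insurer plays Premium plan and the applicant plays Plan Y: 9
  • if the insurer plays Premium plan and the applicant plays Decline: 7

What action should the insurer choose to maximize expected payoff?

Premium plan

E[Basic plan] = 0.45·(-9) + 0.05·(14) + 0.5·(-9) = -7.85
E[Premium plan] = 0.45·(9) + 0.05·(7) + 0.5·(9) = 8.9
Best response: Premium plan (8.9 is the largest).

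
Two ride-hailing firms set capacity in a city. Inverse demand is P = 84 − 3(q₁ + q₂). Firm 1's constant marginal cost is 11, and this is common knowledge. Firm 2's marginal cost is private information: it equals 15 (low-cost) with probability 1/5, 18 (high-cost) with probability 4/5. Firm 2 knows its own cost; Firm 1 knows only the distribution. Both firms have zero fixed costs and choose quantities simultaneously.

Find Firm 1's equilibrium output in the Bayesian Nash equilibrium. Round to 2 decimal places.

Type-c best response for Firm 2: q₂(c) = (84 − c)/6 − q₁/2.
Firm 1 maximizes expected profit; its first-order condition is 84 − 6q₁ − 3E[q₂] − 11 = 0.
Substituting E[q₂] and solving: E[c₂] = 17.4, so q₁ = (84 − 2·11 + 17.4)/9 = 8.82222.

8.82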